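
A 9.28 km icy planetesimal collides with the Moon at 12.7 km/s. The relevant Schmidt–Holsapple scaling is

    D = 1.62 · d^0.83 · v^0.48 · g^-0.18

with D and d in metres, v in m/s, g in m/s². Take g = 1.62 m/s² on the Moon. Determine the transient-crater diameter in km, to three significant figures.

In SI units: d = 9280 m, v = 12700 m/s.
d^0.83 = 9280^0.83 = 1964
v^0.48 = 12700^0.48 = 93.29
g^-0.18 = 1.62^-0.18 = 0.9168
D = 1.62 × 1964 × 93.29 × 0.9168 = 2.721 × 10^5 m
   = 272.1 km

D ≈ 272 km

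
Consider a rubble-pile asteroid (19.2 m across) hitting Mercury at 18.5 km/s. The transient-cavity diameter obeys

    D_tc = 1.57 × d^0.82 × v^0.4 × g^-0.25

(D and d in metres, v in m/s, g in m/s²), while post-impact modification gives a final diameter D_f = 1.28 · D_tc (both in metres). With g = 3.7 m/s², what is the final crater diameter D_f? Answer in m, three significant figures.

v = 18500 m/s.
d^0.82 = 19.2^0.82 = 11.28
v^0.4 = 18500^0.4 = 50.92
g^-0.25 = 3.7^-0.25 = 0.7210
D_tc = 1.57 × 11.28 × 50.92 × 0.7210 = 650.2 m
D_f = 1.28 × 650.2 = 832.3 m

D_f ≈ 832 m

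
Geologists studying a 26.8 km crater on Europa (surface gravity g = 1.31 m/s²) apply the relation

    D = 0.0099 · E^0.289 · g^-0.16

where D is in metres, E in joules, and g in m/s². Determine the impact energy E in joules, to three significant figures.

E ≈ 2.10 × 10^22 J

Rearranging: E = [D / (0.0099 · g^-0.16)]^(1/0.289).
D = 26800 m.
g^-0.16 = 1.31^-0.16 = 0.9577
D / (0.0099 × 0.9577) = 26800 / (9.481 × 10^-3) = 2.827 × 10^6
E = (2.827 × 10^6)^3.4602 = 2.103 × 10^22 J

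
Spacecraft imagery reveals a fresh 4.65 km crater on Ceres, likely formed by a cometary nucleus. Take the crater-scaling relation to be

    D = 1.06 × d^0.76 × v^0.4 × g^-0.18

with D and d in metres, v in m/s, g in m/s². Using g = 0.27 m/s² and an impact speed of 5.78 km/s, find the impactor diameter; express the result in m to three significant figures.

d ≈ 476 m

Rearranging for d: d = [D / (1.06 · 5780^0.4 · 0.27^-0.18)]^(1/0.76).
D = 4650 m.
5780^0.4 = 31.97
0.27^-0.18 = 1.266
Denominator = 1.06 × 31.97 × 1.266 = 42.90
D / 42.90 = 4650 / 42.90 = 108.4
d = 108.4^(1/0.76) = 108.4^1.3158 = 476.1 m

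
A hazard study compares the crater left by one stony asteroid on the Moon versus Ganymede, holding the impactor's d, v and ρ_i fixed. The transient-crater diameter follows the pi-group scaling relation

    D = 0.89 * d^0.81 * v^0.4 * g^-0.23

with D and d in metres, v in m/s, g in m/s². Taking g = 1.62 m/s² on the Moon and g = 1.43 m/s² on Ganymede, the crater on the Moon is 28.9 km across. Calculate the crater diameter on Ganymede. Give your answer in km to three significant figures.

All impactor-dependent factors cancel in the ratio, leaving D_Ganymede/D_Moon = (g_Ganymede/g_Moon)^-0.23.
(1.43/1.62)^-0.23 = 0.8827^-0.23 = 1.029
D_Ganymede = 1.029 × 28.9 km = 29.7 km

D ≈ 29.7 km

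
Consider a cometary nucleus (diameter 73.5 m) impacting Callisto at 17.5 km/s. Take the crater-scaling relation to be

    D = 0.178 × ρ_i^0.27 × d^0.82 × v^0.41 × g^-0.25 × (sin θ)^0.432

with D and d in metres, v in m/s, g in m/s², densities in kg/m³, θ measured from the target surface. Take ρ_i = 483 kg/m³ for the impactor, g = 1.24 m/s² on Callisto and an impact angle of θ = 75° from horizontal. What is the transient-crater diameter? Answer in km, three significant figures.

D ≈ 1.64 km

In SI units: v = 17500 m/s.
ρ_i^0.27 = 483^0.27 = 5.305
d^0.82 = 73.5^0.82 = 33.91
v^0.41 = 17500^0.41 = 54.91
g^-0.25 = 1.24^-0.25 = 0.9476
(sin 75°)^0.432 = 0.9659^0.432 = 0.9851
D = 0.178 × 5.305 × 33.91 × 54.91 × 0.9476 × 0.9851 = 1641 m
   = 1.641 km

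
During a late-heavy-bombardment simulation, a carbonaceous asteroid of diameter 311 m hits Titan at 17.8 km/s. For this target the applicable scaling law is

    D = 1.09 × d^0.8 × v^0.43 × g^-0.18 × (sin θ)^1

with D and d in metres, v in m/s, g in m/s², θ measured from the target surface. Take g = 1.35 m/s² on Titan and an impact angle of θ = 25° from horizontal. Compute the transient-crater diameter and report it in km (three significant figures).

D ≈ 2.90 km

In SI units: v = 17800 m/s.
d^0.8 = 311^0.8 = 98.68
v^0.43 = 17800^0.43 = 67.25
g^-0.18 = 1.35^-0.18 = 0.9474
(sin 25°)^1 = 0.4226^1 = 0.4226
D = 1.09 × 98.68 × 67.25 × 0.9474 × 0.4226 = 2896 m
   = 2.896 km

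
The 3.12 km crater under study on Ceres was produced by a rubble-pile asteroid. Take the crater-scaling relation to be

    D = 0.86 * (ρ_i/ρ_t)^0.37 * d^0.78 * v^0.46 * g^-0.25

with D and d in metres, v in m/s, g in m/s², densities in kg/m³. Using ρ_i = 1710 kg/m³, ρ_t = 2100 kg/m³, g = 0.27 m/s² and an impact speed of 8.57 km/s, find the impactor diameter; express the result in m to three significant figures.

Rearranging for d: d = [D / (0.86 · (1710/2100)^0.37 · 8570^0.46 · 0.27^-0.25)]^(1/0.78).
D = 3120 m.
(1710/2100)^0.37 = 0.9268
8570^0.46 = 64.44
0.27^-0.25 = 1.387
Denominator = 0.86 × 0.9268 × 64.44 × 1.387 = 71.24
D / 71.24 = 3120 / 71.24 = 43.80
d = 43.80^(1/0.78) = 43.80^1.2821 = 127.2 m

d ≈ 127 m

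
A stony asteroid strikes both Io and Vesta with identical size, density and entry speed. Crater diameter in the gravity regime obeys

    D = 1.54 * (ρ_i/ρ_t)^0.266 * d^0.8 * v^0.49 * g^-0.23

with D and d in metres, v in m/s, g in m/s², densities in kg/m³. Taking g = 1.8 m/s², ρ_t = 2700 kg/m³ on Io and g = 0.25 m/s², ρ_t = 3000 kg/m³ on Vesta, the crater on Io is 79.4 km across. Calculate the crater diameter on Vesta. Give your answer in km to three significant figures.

D ≈ 122 km

The impactor-only factors (d, v, ρ_i) cancel in the ratio, leaving D_Vesta/D_Io = (g_Vesta/g_Io)^-0.23 · (ρ_t,Io/ρ_t,Vesta)^0.266.
(0.25/1.8)^-0.23 = 0.1389^-0.23 = 1.575
(2700/3000)^0.266 = 0.9000^0.266 = 0.9724
Ratio = 1.575 × 0.9724 = 1.532
D_Vesta = 1.532 × 79.4 km = 122 km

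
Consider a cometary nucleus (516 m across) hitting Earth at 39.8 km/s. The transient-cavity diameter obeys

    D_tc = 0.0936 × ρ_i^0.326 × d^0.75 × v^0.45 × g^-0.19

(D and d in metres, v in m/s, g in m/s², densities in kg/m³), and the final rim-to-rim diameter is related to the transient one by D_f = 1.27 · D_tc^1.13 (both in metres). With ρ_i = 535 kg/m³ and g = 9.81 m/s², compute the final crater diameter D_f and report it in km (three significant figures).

v = 39800 m/s.
ρ_i^0.326 = 535^0.326 = 7.753
d^0.75 = 516^0.75 = 108.3
v^0.45 = 39800^0.45 = 117.5
g^-0.19 = 9.81^-0.19 = 0.6480
D_tc = 0.0936 × 7.753 × 108.3 × 117.5 × 0.6480 = 5984 m
D_f = 1.27 × (5984)^1.13 = 23540 m
     = 23.54 km

D_f ≈ 23.5 km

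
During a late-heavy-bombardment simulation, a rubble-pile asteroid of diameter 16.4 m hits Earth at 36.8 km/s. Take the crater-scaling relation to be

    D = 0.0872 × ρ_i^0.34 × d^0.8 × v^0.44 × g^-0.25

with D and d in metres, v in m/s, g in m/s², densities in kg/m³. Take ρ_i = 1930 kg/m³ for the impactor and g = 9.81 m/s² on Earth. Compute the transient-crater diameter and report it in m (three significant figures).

In SI units: v = 36800 m/s.
ρ_i^0.34 = 1930^0.34 = 13.09
d^0.8 = 16.4^0.8 = 9.373
v^0.44 = 36800^0.44 = 102.1
g^-0.25 = 9.81^-0.25 = 0.5650
D = 0.0872 × 13.09 × 9.373 × 102.1 × 0.5650 = 617.2 m

D ≈ 617 m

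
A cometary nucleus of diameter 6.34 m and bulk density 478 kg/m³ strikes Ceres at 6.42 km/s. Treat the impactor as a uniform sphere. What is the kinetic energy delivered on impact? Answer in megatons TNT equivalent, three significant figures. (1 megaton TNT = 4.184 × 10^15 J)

E ≈ 3.14 × 10^-4 Mt TNT

v = 6420 m/s.
Mass m = (π/6) ρ d³ = (π/6) × 478 × (6.34)³ = 6.378 × 10^4 kg
E = ½ m v² = 0.5 × 6.378 × 10^4 × (6420)² = 1.314 × 10^12 J
   = 1.314 × 10^12 / 4.184×10^15 = 3.141 × 10^-4 Mt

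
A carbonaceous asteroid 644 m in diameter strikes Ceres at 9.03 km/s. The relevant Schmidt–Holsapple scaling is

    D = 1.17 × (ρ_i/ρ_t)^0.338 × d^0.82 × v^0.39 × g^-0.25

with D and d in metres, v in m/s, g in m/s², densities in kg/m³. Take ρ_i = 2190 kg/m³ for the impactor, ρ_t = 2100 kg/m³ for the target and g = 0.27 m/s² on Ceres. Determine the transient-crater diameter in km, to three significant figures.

In SI units: v = 9030 m/s.
(ρ_i/ρ_t)^0.338 = (2190/2100)^0.338 = 1.014
d^0.82 = 644^0.82 = 201.0
v^0.39 = 9030^0.39 = 34.89
g^-0.25 = 0.27^-0.25 = 1.387
D = 1.17 × 1.014 × 201.0 × 34.89 × 1.387 = 11540 m
   = 11.54 km

D ≈ 11.5 km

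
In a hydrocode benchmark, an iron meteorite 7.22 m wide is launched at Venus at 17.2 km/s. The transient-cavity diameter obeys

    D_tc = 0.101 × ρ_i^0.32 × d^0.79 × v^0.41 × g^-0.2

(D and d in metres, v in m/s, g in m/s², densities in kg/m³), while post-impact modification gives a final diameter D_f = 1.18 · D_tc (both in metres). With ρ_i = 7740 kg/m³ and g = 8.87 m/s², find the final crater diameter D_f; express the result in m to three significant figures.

D_f ≈ 351 m

v = 17200 m/s.
ρ_i^0.32 = 7740^0.32 = 17.55
d^0.79 = 7.22^0.79 = 4.767
v^0.41 = 17200^0.41 = 54.52
g^-0.2 = 8.87^-0.2 = 0.6463
D_tc = 0.101 × 17.55 × 4.767 × 54.52 × 0.6463 = 297.7 m
D_f = 1.18 × 297.7 = 351.3 m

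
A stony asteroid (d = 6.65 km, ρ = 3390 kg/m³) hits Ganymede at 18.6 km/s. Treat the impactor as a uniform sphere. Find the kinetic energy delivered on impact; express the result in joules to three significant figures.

d = 6650 m; v = 18600 m/s.
Mass m = (π/6) ρ d³ = (π/6) × 3390 × (6650)³ = 5.220 × 10^14 kg
E = ½ m v² = 0.5 × 5.220 × 10^14 × (18600)² = 9.030 × 10^22 J

E ≈ 9.03 × 10^22 J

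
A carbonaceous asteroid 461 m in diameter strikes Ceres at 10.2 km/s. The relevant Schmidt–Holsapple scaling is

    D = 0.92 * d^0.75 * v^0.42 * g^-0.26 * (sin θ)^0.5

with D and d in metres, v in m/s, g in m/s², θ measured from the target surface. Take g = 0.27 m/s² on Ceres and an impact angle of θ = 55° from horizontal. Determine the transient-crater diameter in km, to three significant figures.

D ≈ 5.62 km

In SI units: v = 10200 m/s.
d^0.75 = 461^0.75 = 99.49
v^0.42 = 10200^0.42 = 48.26
g^-0.26 = 0.27^-0.26 = 1.406
(sin 55°)^0.5 = 0.8192^0.5 = 0.9051
D = 0.92 × 99.49 × 48.26 × 1.406 × 0.9051 = 5621 m
   = 5.621 km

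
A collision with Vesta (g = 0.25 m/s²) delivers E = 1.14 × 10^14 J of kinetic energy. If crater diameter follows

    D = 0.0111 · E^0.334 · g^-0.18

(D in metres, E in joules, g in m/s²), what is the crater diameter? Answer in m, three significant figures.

E^0.334 = (1.14 × 10^14)^0.334 = 4.955 × 10^4
g^-0.18 = 0.25^-0.18 = 1.283
D = 0.0111 × 4.955 × 10^4 × 1.283 = 705.7 m

D ≈ 706 m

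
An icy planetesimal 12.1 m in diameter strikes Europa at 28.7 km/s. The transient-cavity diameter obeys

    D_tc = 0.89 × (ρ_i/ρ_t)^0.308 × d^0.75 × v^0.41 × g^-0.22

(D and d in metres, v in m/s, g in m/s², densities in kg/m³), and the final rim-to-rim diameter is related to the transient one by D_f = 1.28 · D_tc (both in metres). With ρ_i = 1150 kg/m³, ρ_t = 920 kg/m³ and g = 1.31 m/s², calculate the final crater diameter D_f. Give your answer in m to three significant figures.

v = 28700 m/s.
(ρ_i/ρ_t)^0.308 = (1150/920)^0.308 = 1.071
d^0.75 = 12.1^0.75 = 6.488
v^0.41 = 28700^0.41 = 67.26
g^-0.22 = 1.31^-0.22 = 0.9423
D_tc = 0.89 × 1.071 × 6.488 × 67.26 × 0.9423 = 392.0 m
D_f = 1.28 × 392.0 = 501.8 m

D_f ≈ 502 m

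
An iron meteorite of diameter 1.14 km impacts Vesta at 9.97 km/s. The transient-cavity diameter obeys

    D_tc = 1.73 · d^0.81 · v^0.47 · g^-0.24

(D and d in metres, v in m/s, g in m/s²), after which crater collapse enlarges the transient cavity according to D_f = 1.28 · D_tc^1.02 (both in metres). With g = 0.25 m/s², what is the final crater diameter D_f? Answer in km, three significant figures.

In SI: d = 1140 m, v = 9970 m/s.
d^0.81 = 1140^0.81 = 299.3
v^0.47 = 9970^0.47 = 75.75
g^-0.24 = 0.25^-0.24 = 1.395
D_tc = 1.73 × 299.3 × 75.75 × 1.395 = 54720 m
D_f = 1.28 × (54720)^1.02 = 87120 m
     = 87.12 km

D_f ≈ 87.1 km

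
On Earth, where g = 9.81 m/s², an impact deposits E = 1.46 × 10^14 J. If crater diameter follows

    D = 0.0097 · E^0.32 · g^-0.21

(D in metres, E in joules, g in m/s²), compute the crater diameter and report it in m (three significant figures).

E^0.32 = (1.46 × 10^14)^0.32 = 3.409 × 10^4
g^-0.21 = 9.81^-0.21 = 0.6191
D = 0.0097 × 3.409 × 10^4 × 0.6191 = 204.7 m

D ≈ 205 m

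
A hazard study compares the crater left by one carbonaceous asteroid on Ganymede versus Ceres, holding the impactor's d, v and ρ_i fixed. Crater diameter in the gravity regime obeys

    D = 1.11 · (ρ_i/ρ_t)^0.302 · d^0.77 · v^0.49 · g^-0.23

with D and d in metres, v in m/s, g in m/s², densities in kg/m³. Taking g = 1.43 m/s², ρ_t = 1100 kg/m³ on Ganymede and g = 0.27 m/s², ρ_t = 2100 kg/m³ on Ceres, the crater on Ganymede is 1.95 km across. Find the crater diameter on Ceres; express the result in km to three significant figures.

D ≈ 2.35 km

The impactor-only factors (d, v, ρ_i) cancel in the ratio, leaving D_Ceres/D_Ganymede = (g_Ceres/g_Ganymede)^-0.23 · (ρ_t,Ganymede/ρ_t,Ceres)^0.302.
(0.27/1.43)^-0.23 = 0.1888^-0.23 = 1.467
(1100/2100)^0.302 = 0.5238^0.302 = 0.8226
Ratio = 1.467 × 0.8226 = 1.207
D_Ceres = 1.207 × 1.95 km = 2.35 km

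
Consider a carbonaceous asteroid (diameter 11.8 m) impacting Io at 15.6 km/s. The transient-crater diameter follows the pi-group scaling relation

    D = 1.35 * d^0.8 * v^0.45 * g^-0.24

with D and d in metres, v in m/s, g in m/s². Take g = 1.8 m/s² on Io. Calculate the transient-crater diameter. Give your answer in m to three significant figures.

D ≈ 651 m

In SI units: v = 15600 m/s.
d^0.8 = 11.8^0.8 = 7.203
v^0.45 = 15600^0.45 = 77.07
g^-0.24 = 1.8^-0.24 = 0.8684
D = 1.35 × 7.203 × 77.07 × 0.8684 = 650.8 m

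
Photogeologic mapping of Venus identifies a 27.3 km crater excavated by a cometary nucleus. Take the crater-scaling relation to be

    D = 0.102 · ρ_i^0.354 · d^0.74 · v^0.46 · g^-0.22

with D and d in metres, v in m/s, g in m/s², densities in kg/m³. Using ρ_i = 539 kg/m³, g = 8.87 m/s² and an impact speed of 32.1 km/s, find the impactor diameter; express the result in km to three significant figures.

d ≈ 3.22 km

Rearranging for d: d = [D / (0.102 · 539^0.354 · 32100^0.46 · 8.87^-0.22)]^(1/0.74).
D = 27300 m.
539^0.354 = 9.268
32100^0.46 = 118.3
8.87^-0.22 = 0.6187
Denominator = 0.102 × 9.268 × 118.3 × 0.6187 = 69.19
D / 69.19 = 27300 / 69.19 = 394.6
d = 394.6^(1/0.74) = 394.6^1.3514 = 3224 m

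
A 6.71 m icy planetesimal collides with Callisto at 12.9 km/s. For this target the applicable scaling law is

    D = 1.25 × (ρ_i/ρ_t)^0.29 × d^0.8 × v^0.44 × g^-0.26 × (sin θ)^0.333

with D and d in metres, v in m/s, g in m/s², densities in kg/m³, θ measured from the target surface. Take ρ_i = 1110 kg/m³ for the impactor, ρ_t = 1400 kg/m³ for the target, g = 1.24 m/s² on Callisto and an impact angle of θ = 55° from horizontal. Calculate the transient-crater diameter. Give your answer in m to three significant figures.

D ≈ 305 m

In SI units: v = 12900 m/s.
(ρ_i/ρ_t)^0.29 = (1110/1400)^0.29 = 0.9349
d^0.8 = 6.71^0.8 = 4.585
v^0.44 = 12900^0.44 = 64.37
g^-0.26 = 1.24^-0.26 = 0.9456
(sin 55°)^0.333 = 0.8192^0.333 = 0.9357
D = 1.25 × 0.9349 × 4.585 × 64.37 × 0.9456 × 0.9357 = 305.2 m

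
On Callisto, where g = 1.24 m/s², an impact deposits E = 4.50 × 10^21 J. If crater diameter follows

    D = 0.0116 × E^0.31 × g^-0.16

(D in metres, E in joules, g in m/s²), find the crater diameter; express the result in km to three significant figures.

E^0.31 = (4.50 × 10^21)^0.31 = 5.158 × 10^6
g^-0.16 = 1.24^-0.16 = 0.9662
D = 0.0116 × 5.158 × 10^6 × 0.9662 = 57810 m
   = 57.81 km

D ≈ 57.8 km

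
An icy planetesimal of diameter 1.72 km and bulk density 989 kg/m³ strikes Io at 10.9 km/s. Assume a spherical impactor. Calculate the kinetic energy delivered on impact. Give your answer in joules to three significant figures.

E ≈ 1.57 × 10^20 J

d = 1720 m; v = 10900 m/s.
Mass m = (π/6) ρ d³ = (π/6) × 989 × (1720)³ = 2.635 × 10^12 kg
E = ½ m v² = 0.5 × 2.635 × 10^12 × (10900)² = 1.565 × 10^20 J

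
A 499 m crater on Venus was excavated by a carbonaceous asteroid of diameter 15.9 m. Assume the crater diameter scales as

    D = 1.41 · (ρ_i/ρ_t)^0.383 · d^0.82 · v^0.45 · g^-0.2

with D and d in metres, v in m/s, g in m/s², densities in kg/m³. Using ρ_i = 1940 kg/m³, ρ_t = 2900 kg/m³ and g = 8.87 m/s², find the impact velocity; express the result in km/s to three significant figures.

v ≈ 11.1 km/s

Rearranging for v: v = [D / (1.41 · (1940/2900)^0.383 · 15.9^0.82 · 8.87^-0.2)]^(1/0.45).
(1940/2900)^0.383 = 0.8573
15.9^0.82 = 9.664
8.87^-0.2 = 0.6463
Denominator = 1.41 × 0.8573 × 9.664 × 0.6463 = 7.550
D / 7.550 = 499 / 7.550 = 66.09
v = 66.09^(1/0.45) = 66.09^2.2222 = 11084 m/s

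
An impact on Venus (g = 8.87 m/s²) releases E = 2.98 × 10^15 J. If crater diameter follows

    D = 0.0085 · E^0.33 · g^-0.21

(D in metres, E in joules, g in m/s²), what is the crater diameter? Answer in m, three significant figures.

D ≈ 687 m

E^0.33 = (2.98 × 10^15)^0.33 = 1.278 × 10^5
g^-0.21 = 8.87^-0.21 = 0.6323
D = 0.0085 × 1.278 × 10^5 × 0.6323 = 686.9 m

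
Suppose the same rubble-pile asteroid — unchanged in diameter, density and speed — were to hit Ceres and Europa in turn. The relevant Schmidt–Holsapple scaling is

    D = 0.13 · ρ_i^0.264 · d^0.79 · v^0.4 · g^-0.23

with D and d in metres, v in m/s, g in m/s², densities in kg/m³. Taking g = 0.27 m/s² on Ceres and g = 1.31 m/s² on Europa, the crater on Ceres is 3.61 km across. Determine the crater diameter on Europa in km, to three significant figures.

All impactor-dependent factors cancel in the ratio, leaving D_Europa/D_Ceres = (g_Europa/g_Ceres)^-0.23.
(1.31/0.27)^-0.23 = 4.852^-0.23 = 0.6954
D_Europa = 0.6954 × 3.61 km = 2.51 km

D ≈ 2.51 km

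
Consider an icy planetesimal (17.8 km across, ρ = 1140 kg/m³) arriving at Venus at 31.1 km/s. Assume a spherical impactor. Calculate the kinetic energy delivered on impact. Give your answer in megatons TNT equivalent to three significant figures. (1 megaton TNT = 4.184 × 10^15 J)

E ≈ 3.89 × 10^8 Mt TNT

d = 17800 m; v = 31100 m/s.
Mass m = (π/6) ρ d³ = (π/6) × 1140 × (17800)³ = 3.366 × 10^15 kg
E = ½ m v² = 0.5 × 3.366 × 10^15 × (31100)² = 1.628 × 10^24 J
   = 1.628 × 10^24 / 4.184×10^15 = 3.891 × 10^8 Mt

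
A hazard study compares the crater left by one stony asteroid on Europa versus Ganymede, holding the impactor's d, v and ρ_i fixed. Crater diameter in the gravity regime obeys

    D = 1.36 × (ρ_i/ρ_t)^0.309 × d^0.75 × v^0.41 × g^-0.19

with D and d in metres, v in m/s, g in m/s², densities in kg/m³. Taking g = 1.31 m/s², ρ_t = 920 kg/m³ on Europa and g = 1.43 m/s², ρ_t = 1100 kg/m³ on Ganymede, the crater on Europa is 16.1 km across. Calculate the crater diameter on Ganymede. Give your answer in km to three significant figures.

The impactor-only factors (d, v, ρ_i) cancel in the ratio, leaving D_Ganymede/D_Europa = (g_Ganymede/g_Europa)^-0.19 · (ρ_t,Europa/ρ_t,Ganymede)^0.309.
(1.43/1.31)^-0.19 = 1.092^-0.19 = 0.9834
(920/1100)^0.309 = 0.8364^0.309 = 0.9463
Ratio = 0.9834 × 0.9463 = 0.9306
D_Ganymede = 0.9306 × 16.1 km = 15.0 km

D ≈ 15.0 km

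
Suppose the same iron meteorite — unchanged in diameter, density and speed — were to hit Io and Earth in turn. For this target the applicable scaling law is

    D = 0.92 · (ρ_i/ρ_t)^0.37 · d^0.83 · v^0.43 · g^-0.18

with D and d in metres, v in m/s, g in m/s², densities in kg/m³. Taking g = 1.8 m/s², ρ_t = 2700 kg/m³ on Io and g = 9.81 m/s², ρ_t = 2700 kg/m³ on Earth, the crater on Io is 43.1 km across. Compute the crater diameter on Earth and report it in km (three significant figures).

D ≈ 31.8 km

The impactor-only factors (d, v, ρ_i) cancel in the ratio, leaving D_Earth/D_Io = (g_Earth/g_Io)^-0.18 · (ρ_t,Io/ρ_t,Earth)^0.37.
(9.81/1.8)^-0.18 = 5.450^-0.18 = 0.7370
(2700/2700)^0.37 = 1.000^0.37 = 1.000
Ratio = 0.7370 × 1.000 = 0.7370
D_Earth = 0.7370 × 43.1 km = 31.8 km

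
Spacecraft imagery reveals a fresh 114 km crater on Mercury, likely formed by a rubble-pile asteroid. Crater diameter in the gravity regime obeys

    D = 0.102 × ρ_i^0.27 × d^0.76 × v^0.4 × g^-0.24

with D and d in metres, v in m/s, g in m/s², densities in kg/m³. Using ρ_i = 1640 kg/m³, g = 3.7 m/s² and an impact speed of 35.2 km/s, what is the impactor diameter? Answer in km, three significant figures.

d ≈ 40.1 km

Rearranging for d: d = [D / (0.102 · 1640^0.27 · 35200^0.4 · 3.7^-0.24)]^(1/0.76).
D = 114000 m.
1640^0.27 = 7.379
35200^0.4 = 65.86
3.7^-0.24 = 0.7305
Denominator = 0.102 × 7.379 × 65.86 × 0.7305 = 36.21
D / 36.21 = 114000 / 36.21 = 3148
d = 3148^(1/0.76) = 3148^1.3158 = 40060 m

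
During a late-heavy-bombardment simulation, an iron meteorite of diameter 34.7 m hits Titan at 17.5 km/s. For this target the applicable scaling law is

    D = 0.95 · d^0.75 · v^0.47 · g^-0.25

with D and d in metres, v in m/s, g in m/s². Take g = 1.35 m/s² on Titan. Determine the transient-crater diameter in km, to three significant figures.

In SI units: v = 17500 m/s.
d^0.75 = 34.7^0.75 = 14.30
v^0.47 = 17500^0.47 = 98.68
g^-0.25 = 1.35^-0.25 = 0.9277
D = 0.95 × 14.30 × 98.68 × 0.9277 = 1244 m
   = 1.244 km

D ≈ 1.24 km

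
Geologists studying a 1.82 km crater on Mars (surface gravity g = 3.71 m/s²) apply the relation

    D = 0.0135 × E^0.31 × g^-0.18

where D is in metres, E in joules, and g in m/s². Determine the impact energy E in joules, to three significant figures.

Rearranging: E = [D / (0.0135 · g^-0.18)]^(1/0.31).
D = 1820 m.
g^-0.18 = 3.71^-0.18 = 0.7898
D / (0.0135 × 0.7898) = 1820 / (0.01066) = 1.707 × 10^5
E = (1.707 × 10^5)^3.2258 = 7.553 × 10^16 J

E ≈ 7.55 × 10^16 J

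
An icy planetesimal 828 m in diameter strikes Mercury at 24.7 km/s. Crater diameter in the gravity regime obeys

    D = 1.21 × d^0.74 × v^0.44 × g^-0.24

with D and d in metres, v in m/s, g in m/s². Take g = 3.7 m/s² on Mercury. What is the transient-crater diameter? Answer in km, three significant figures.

In SI units: v = 24700 m/s.
d^0.74 = 828^0.74 = 144.3
v^0.44 = 24700^0.44 = 85.66
g^-0.24 = 3.7^-0.24 = 0.7305
D = 1.21 × 144.3 × 85.66 × 0.7305 = 10926 m
   = 10.93 km

D ≈ 10.9 km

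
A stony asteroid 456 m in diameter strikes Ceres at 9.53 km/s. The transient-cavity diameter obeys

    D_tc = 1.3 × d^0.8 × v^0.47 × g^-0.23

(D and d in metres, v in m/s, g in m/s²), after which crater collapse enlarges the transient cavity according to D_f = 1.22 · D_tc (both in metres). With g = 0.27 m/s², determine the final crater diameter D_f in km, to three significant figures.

D_f ≈ 21.3 km

v = 9530 m/s.
d^0.8 = 456^0.8 = 134.0
v^0.47 = 9530^0.47 = 74.16
g^-0.23 = 0.27^-0.23 = 1.351
D_tc = 1.3 × 134.0 × 74.16 × 1.351 = 17450 m
D_f = 1.22 × 17450 = 21289 m
     = 21.29 km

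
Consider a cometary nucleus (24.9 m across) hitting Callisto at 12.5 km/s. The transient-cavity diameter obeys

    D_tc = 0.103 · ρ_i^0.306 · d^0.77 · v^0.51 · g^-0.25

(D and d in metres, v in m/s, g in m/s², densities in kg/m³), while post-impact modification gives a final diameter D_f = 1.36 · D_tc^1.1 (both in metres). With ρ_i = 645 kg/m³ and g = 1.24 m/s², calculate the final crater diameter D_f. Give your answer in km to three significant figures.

v = 12500 m/s.
ρ_i^0.306 = 645^0.306 = 7.240
d^0.77 = 24.9^0.77 = 11.89
v^0.51 = 12500^0.51 = 122.9
g^-0.25 = 1.24^-0.25 = 0.9476
D_tc = 0.103 × 7.240 × 11.89 × 122.9 × 0.9476 = 1033 m
D_f = 1.36 × (1033)^1.1 = 2812 m
     = 2.812 km

D_f ≈ 2.81 km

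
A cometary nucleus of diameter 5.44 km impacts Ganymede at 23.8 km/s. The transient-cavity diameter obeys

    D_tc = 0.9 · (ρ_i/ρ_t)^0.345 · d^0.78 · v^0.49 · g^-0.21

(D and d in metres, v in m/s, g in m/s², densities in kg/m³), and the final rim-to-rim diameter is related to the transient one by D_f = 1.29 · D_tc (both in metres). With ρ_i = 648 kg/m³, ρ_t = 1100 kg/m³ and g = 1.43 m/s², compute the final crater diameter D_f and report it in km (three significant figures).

D_f ≈ 103 km

In SI: d = 5440 m, v = 23800 m/s.
(ρ_i/ρ_t)^0.345 = (648/1100)^0.345 = 0.8331
d^0.78 = 5440^0.78 = 819.9
v^0.49 = 23800^0.49 = 139.5
g^-0.21 = 1.43^-0.21 = 0.9276
D_tc = 0.9 × 0.8331 × 819.9 × 139.5 × 0.9276 = 79550 m
D_f = 1.29 × 79550 = 1.026 × 10^5 m
     = 102.6 km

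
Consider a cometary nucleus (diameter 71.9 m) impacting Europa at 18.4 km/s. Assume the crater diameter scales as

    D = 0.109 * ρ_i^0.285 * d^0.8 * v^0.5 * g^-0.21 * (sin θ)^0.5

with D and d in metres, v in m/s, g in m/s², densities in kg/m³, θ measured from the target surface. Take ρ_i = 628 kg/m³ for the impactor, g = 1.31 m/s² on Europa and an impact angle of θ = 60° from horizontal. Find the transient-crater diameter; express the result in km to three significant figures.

In SI units: v = 18400 m/s.
ρ_i^0.285 = 628^0.285 = 6.272
d^0.8 = 71.9^0.8 = 30.58
v^0.5 = 18400^0.5 = 135.6
g^-0.21 = 1.31^-0.21 = 0.9449
(sin 60°)^0.5 = 0.8660^0.5 = 0.9306
D = 0.109 × 6.272 × 30.58 × 135.6 × 0.9449 × 0.9306 = 2493 m
   = 2.493 km

D ≈ 2.49 km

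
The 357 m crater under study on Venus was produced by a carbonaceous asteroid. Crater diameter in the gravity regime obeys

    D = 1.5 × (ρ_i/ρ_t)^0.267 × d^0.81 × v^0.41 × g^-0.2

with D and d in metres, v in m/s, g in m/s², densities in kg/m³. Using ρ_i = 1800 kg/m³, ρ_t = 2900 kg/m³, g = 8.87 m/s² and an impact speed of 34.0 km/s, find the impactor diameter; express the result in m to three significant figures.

Rearranging for d: d = [D / (1.5 · (1800/2900)^0.267 · 34000^0.41 · 8.87^-0.2)]^(1/0.81).
(1800/2900)^0.267 = 0.8804
34000^0.41 = 72.10
8.87^-0.2 = 0.6463
Denominator = 1.5 × 0.8804 × 72.10 × 0.6463 = 61.54
D / 61.54 = 357 / 61.54 = 5.801
d = 5.801^(1/0.81) = 5.801^1.2346 = 8.762 m

d ≈ 8.76 m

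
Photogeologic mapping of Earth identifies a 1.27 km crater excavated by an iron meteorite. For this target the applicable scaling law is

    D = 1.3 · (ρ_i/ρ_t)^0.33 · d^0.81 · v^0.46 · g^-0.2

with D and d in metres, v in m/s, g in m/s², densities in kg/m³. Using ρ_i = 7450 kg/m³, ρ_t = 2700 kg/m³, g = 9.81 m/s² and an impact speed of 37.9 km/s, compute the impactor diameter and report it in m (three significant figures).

Rearranging for d: d = [D / (1.3 · (7450/2700)^0.33 · 37900^0.46 · 9.81^-0.2)]^(1/0.81).
D = 1270 m.
(7450/2700)^0.33 = 1.398
37900^0.46 = 127.7
9.81^-0.2 = 0.6334
Denominator = 1.3 × 1.398 × 127.7 × 0.6334 = 147.0
D / 147.0 = 1270 / 147.0 = 8.639
d = 8.639^(1/0.81) = 8.639^1.2346 = 14.33 m

d ≈ 14.3 m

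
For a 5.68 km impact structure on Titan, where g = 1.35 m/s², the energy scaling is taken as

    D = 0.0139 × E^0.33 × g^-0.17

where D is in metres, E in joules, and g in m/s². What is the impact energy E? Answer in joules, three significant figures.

E ≈ 1.18 × 10^17 J

Rearranging: E = [D / (0.0139 · g^-0.17)]^(1/0.33).
D = 5680 m.
g^-0.17 = 1.35^-0.17 = 0.9503
D / (0.0139 × 0.9503) = 5680 / (0.01321) = 4.300 × 10^5
E = (4.300 × 10^5)^3.0303 = 1.178 × 10^17 J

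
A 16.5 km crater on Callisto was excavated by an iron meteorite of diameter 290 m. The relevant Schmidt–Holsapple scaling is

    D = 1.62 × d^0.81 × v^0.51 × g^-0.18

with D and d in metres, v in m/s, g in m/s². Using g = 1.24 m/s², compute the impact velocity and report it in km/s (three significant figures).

Rearranging for v: v = [D / (1.62 · 290^0.81 · 1.24^-0.18)]^(1/0.51).
D = 16500 m.
290^0.81 = 98.75
1.24^-0.18 = 0.9620
Denominator = 1.62 × 98.75 × 0.9620 = 153.9
D / 153.9 = 16500 / 153.9 = 107.2
v = 107.2^(1/0.51) = 107.2^1.9608 = 9568 m/s

v ≈ 9.57 km/s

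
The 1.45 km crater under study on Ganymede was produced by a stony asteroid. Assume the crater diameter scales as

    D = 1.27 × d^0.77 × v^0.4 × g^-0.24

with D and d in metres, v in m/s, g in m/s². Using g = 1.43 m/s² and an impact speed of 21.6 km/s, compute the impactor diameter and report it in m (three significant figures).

Rearranging for d: d = [D / (1.27 · 21600^0.4 · 1.43^-0.24)]^(1/0.77).
D = 1450 m.
21600^0.4 = 54.17
1.43^-0.24 = 0.9177
Denominator = 1.27 × 54.17 × 0.9177 = 63.13
D / 63.13 = 1450 / 63.13 = 22.97
d = 22.97^(1/0.77) = 22.97^1.2987 = 58.58 m

d ≈ 58.6 m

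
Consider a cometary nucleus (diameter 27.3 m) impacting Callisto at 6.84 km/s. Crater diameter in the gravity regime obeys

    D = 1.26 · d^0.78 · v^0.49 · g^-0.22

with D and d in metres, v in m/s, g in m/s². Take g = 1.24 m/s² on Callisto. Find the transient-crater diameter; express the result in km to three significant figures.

D ≈ 1.20 km

In SI units: v = 6840 m/s.
d^0.78 = 27.3^0.78 = 13.19
v^0.49 = 6840^0.49 = 75.71
g^-0.22 = 1.24^-0.22 = 0.9538
D = 1.26 × 13.19 × 75.71 × 0.9538 = 1200 m
   = 1.200 km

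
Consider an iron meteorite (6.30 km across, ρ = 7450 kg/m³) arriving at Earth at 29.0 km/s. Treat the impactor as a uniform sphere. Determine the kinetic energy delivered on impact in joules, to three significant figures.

E ≈ 4.10 × 10^23 J

d = 6300 m; v = 29000 m/s.
Mass m = (π/6) ρ d³ = (π/6) × 7450 × (6300)³ = 9.754 × 10^14 kg
E = ½ m v² = 0.5 × 9.754 × 10^14 × (29000)² = 4.102 × 10^23 J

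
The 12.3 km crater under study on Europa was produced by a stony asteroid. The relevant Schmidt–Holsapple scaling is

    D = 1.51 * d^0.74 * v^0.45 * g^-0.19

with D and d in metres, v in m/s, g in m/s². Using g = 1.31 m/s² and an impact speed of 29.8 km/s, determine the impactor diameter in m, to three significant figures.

Rearranging for d: d = [D / (1.51 · 29800^0.45 · 1.31^-0.19)]^(1/0.74).
D = 12300 m.
29800^0.45 = 103.1
1.31^-0.19 = 0.9500
Denominator = 1.51 × 103.1 × 0.9500 = 147.9
D / 147.9 = 12300 / 147.9 = 83.16
d = 83.16^(1/0.74) = 83.16^1.3514 = 393.2 m

d ≈ 393 m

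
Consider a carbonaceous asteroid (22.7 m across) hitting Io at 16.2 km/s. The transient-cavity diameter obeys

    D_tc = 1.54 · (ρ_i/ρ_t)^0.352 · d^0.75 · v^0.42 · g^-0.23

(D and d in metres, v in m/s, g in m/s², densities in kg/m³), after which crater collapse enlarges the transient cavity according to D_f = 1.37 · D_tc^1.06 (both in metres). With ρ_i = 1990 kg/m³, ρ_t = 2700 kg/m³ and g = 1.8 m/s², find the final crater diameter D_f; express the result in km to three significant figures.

D_f ≈ 1.50 km

v = 16200 m/s.
(ρ_i/ρ_t)^0.352 = (1990/2700)^0.352 = 0.8982
d^0.75 = 22.7^0.75 = 10.40
v^0.42 = 16200^0.42 = 58.61
g^-0.23 = 1.8^-0.23 = 0.8735
D_tc = 1.54 × 0.8982 × 10.40 × 58.61 × 0.8735 = 736.5 m
D_f = 1.37 × (736.5)^1.06 = 1499 m
     = 1.499 km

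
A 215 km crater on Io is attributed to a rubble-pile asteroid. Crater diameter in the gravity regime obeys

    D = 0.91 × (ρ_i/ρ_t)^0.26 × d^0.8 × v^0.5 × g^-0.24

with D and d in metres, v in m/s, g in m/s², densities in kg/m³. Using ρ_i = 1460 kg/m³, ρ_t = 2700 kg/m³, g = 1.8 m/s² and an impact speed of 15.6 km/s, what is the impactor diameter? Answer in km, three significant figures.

d ≈ 18.2 km

Rearranging for d: d = [D / (0.91 · (1460/2700)^0.26 · 15600^0.5 · 1.8^-0.24)]^(1/0.8).
D = 215000 m.
(1460/2700)^0.26 = 0.8523
15600^0.5 = 124.9
1.8^-0.24 = 0.8684
Denominator = 0.91 × 0.8523 × 124.9 × 0.8684 = 84.12
D / 84.12 = 215000 / 84.12 = 2556
d = 2556^(1/0.8) = 2556^1.25 = 18174 m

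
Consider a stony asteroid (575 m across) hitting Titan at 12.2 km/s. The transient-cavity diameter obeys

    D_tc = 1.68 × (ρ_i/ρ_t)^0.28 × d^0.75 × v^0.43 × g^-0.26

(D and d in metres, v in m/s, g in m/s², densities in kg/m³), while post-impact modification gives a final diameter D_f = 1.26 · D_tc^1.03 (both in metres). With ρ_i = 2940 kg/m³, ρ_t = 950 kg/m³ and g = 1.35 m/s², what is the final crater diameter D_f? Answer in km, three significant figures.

D_f ≈ 24.0 km

v = 12200 m/s.
(ρ_i/ρ_t)^0.28 = (2940/950)^0.28 = 1.372
d^0.75 = 575^0.75 = 117.4
v^0.43 = 12200^0.43 = 57.17
g^-0.26 = 1.35^-0.26 = 0.9249
D_tc = 1.68 × 1.372 × 117.4 × 57.17 × 0.9249 = 14310 m
D_f = 1.26 × (14310)^1.03 = 24026 m
     = 24.03 km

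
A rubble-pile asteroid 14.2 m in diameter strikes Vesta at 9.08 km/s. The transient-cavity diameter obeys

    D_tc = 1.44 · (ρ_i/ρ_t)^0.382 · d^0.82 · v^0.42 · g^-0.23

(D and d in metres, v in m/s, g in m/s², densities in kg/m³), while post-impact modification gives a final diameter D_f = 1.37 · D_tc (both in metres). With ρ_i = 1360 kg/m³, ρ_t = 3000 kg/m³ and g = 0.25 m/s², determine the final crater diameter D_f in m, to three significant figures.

D_f ≈ 812 m

v = 9080 m/s.
(ρ_i/ρ_t)^0.382 = (1360/3000)^0.382 = 0.7392
d^0.82 = 14.2^0.82 = 8.808
v^0.42 = 9080^0.42 = 45.96
g^-0.23 = 0.25^-0.23 = 1.376
D_tc = 1.44 × 0.7392 × 8.808 × 45.96 × 1.376 = 592.9 m
D_f = 1.37 × 592.9 = 812.3 m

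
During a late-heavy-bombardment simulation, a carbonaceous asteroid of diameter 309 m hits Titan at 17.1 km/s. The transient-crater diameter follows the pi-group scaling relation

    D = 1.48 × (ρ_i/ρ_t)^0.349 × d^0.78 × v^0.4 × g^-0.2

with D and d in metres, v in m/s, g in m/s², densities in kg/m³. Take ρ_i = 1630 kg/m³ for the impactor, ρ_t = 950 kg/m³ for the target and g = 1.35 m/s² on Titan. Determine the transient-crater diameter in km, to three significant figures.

In SI units: v = 17100 m/s.
(ρ_i/ρ_t)^0.349 = (1630/950)^0.349 = 1.207
d^0.78 = 309^0.78 = 87.53
v^0.4 = 17100^0.4 = 49.34
g^-0.2 = 1.35^-0.2 = 0.9417
D = 1.48 × 1.207 × 87.53 × 49.34 × 0.9417 = 7265 m
   = 7.265 km

D ≈ 7.27 km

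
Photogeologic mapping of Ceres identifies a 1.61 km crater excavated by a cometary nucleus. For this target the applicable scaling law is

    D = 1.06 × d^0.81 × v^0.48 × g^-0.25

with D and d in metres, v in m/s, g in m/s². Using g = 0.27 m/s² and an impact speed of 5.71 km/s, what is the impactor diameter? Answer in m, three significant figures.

Rearranging for d: d = [D / (1.06 · 5710^0.48 · 0.27^-0.25)]^(1/0.81).
D = 1610 m.
5710^0.48 = 63.56
0.27^-0.25 = 1.387
Denominator = 1.06 × 63.56 × 1.387 = 93.45
D / 93.45 = 1610 / 93.45 = 17.23
d = 17.23^(1/0.81) = 17.23^1.2346 = 33.60 m

d ≈ 33.6 m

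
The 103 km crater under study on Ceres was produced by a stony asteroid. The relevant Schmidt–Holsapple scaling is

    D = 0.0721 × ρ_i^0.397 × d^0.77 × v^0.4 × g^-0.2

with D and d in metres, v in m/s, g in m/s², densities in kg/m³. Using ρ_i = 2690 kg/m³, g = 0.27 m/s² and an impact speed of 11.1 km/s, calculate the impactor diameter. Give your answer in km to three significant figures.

d ≈ 9.46 km

Rearranging for d: d = [D / (0.0721 · 2690^0.397 · 11100^0.4 · 0.27^-0.2)]^(1/0.77).
D = 103000 m.
2690^0.397 = 22.99
11100^0.4 = 41.51
0.27^-0.2 = 1.299
Denominator = 0.0721 × 22.99 × 41.51 × 1.299 = 89.38
D / 89.38 = 103000 / 89.38 = 1152
d = 1152^(1/0.77) = 1152^1.2987 = 9460 m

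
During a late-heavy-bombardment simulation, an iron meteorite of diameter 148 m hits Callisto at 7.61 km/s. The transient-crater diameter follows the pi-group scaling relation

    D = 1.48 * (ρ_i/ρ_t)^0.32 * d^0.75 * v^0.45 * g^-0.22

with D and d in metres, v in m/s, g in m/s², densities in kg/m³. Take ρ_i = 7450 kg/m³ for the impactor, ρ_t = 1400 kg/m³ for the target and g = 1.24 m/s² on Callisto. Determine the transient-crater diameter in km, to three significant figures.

D ≈ 5.71 km

In SI units: v = 7610 m/s.
(ρ_i/ρ_t)^0.32 = (7450/1400)^0.32 = 1.707
d^0.75 = 148^0.75 = 42.43
v^0.45 = 7610^0.45 = 55.80
g^-0.22 = 1.24^-0.22 = 0.9538
D = 1.48 × 1.707 × 42.43 × 55.80 × 0.9538 = 5705 m
   = 5.705 km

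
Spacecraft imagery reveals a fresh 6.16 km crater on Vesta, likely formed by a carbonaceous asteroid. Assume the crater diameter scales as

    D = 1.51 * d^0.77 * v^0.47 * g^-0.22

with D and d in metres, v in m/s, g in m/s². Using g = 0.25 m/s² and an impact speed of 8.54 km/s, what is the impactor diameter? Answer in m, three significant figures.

Rearranging for d: d = [D / (1.51 · 8540^0.47 · 0.25^-0.22)]^(1/0.77).
D = 6160 m.
8540^0.47 = 70.43
0.25^-0.22 = 1.357
Denominator = 1.51 × 70.43 × 1.357 = 144.3
D / 144.3 = 6160 / 144.3 = 42.69
d = 42.69^(1/0.77) = 42.69^1.2987 = 131.0 m

d ≈ 131 m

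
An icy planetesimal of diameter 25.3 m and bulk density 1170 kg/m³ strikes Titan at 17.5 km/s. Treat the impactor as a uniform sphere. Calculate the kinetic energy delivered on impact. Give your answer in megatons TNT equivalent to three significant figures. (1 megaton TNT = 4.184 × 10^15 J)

E ≈ 0.363 Mt TNT

v = 17500 m/s.
Mass m = (π/6) ρ d³ = (π/6) × 1170 × (25.3)³ = 9.921 × 10^6 kg
E = ½ m v² = 0.5 × 9.921 × 10^6 × (17500)² = 1.519 × 10^15 J
   = 1.519 × 10^15 / 4.184×10^15 = 0.3630 Mt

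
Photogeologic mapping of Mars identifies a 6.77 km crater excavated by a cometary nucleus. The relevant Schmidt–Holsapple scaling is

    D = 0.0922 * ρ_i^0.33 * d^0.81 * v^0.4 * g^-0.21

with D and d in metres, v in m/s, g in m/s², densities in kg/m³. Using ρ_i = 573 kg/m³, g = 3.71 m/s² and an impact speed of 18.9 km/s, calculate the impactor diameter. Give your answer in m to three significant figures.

d ≈ 830 m

Rearranging for d: d = [D / (0.0922 · 573^0.33 · 18900^0.4 · 3.71^-0.21)]^(1/0.81).
D = 6770 m.
573^0.33 = 8.132
18900^0.4 = 51.36
3.71^-0.21 = 0.7593
Denominator = 0.0922 × 8.132 × 51.36 × 0.7593 = 29.24
D / 29.24 = 6770 / 29.24 = 231.5
d = 231.5^(1/0.81) = 231.5^1.2346 = 830.4 m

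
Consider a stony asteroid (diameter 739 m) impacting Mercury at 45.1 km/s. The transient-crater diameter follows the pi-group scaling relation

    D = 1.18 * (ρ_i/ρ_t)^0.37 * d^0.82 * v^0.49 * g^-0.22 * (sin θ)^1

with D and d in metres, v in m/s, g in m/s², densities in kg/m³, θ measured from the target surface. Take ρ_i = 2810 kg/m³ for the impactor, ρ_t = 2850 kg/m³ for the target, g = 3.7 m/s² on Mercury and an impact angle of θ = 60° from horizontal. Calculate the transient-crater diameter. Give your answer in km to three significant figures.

D ≈ 32.7 km

In SI units: v = 45100 m/s.
(ρ_i/ρ_t)^0.37 = (2810/2850)^0.37 = 0.9948
d^0.82 = 739^0.82 = 225.1
v^0.49 = 45100^0.49 = 190.8
g^-0.22 = 3.7^-0.22 = 0.7499
(sin 60°)^1 = 0.8660^1 = 0.8660
D = 1.18 × 0.9948 × 225.1 × 190.8 × 0.7499 × 0.8660 = 32741 m
   = 32.74 km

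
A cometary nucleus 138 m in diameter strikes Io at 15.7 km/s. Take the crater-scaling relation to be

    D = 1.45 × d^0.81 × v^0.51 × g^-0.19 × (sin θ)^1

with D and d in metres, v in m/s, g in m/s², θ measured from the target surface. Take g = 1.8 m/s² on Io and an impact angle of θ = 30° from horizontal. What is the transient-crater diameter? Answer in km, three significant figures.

D ≈ 4.84 km

In SI units: v = 15700 m/s.
d^0.81 = 138^0.81 = 54.11
v^0.51 = 15700^0.51 = 138.0
g^-0.19 = 1.8^-0.19 = 0.8943
(sin 30°)^1 = 0.5000^1 = 0.5000
D = 1.45 × 54.11 × 138.0 × 0.8943 × 0.5000 = 4841 m
   = 4.841 km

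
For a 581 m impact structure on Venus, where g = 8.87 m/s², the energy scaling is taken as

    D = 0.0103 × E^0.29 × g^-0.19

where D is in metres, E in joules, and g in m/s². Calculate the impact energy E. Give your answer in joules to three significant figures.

E ≈ 1.01 × 10^17 J

Rearranging: E = [D / (0.0103 · g^-0.19)]^(1/0.29).
g^-0.19 = 8.87^-0.19 = 0.6605
D / (0.0103 × 0.6605) = 581 / (6.803 × 10^-3) = 8.540 × 10^4
E = (8.540 × 10^4)^3.4483 = 1.012 × 10^17 J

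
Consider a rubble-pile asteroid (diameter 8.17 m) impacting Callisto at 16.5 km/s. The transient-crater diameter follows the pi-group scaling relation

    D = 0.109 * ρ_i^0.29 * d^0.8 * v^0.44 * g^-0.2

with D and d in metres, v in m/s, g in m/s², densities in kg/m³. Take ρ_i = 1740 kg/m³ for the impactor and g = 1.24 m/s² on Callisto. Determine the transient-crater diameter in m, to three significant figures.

D ≈ 350 m

In SI units: v = 16500 m/s.
ρ_i^0.29 = 1740^0.29 = 8.705
d^0.8 = 8.17^0.8 = 5.368
v^0.44 = 16500^0.44 = 71.73
g^-0.2 = 1.24^-0.2 = 0.9579
D = 0.109 × 8.705 × 5.368 × 71.73 × 0.9579 = 350.0 m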